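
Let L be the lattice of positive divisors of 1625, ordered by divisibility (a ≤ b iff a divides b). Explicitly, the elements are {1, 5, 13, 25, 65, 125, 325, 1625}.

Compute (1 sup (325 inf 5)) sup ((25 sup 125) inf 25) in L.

325 ∧ 5 = 5
1 ∨ 5 = 5
25 ∨ 125 = 125
125 ∧ 25 = 25
5 ∨ 25 = 25

25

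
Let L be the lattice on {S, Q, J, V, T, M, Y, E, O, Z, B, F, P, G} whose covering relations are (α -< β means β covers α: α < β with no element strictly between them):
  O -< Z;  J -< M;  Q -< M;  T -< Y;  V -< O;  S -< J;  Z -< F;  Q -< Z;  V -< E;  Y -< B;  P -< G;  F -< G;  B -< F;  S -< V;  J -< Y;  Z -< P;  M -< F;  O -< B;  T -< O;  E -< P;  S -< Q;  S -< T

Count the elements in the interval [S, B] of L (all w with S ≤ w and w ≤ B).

The interval [S, B] = {B, J, O, S, T, V, Y}, which has 7 elements.

7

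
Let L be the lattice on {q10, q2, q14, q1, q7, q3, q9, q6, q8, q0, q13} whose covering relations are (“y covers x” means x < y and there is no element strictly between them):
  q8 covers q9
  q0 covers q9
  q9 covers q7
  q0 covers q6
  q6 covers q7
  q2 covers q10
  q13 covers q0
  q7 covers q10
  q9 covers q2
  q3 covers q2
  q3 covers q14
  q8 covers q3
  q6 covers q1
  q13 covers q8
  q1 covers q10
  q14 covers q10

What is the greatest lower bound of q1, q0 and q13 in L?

q1

Common lower bounds of {q1, q0, q13}: q1, q10.
The greatest among these is q1.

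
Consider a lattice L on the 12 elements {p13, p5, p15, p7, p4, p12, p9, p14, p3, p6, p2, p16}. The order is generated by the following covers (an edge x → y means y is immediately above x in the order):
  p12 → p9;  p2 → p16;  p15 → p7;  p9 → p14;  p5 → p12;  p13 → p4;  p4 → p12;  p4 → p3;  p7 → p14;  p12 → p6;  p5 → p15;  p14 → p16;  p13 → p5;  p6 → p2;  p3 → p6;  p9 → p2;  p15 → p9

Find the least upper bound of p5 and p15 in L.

Common upper bounds of {p5, p15}: p14, p15, p16, p2, p7, p9.
The least among these is p15.

p15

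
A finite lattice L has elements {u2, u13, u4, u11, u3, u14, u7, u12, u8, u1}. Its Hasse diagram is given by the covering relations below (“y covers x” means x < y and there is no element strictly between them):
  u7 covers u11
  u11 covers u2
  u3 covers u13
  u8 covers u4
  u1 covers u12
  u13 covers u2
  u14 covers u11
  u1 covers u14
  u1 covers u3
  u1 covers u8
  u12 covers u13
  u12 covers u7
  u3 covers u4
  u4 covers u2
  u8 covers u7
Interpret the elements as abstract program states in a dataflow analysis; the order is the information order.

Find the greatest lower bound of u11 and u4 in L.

u2

Common lower bounds of {u11, u4}: u2.
The greatest among these is u2.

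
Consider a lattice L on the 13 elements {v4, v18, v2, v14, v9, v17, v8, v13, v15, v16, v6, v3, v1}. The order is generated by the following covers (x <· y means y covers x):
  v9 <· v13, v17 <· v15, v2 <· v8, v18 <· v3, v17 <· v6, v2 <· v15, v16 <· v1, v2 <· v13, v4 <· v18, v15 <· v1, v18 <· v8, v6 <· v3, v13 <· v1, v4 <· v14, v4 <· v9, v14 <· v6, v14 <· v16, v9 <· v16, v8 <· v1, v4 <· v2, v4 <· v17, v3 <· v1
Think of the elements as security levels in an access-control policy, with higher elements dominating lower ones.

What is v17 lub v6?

v6

Common upper bounds of {v17, v6}: v1, v3, v6.
The least among these is v6.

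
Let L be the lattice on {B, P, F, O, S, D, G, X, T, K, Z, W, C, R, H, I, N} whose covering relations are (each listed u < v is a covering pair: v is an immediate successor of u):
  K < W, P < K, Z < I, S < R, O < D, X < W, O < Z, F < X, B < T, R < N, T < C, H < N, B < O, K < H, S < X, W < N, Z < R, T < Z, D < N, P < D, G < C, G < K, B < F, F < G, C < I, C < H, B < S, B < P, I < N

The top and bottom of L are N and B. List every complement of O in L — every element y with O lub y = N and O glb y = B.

Need y with O ∨ y = N and O ∧ y = B.
Checking each element gives: H, K, W, X.

H, K, W, X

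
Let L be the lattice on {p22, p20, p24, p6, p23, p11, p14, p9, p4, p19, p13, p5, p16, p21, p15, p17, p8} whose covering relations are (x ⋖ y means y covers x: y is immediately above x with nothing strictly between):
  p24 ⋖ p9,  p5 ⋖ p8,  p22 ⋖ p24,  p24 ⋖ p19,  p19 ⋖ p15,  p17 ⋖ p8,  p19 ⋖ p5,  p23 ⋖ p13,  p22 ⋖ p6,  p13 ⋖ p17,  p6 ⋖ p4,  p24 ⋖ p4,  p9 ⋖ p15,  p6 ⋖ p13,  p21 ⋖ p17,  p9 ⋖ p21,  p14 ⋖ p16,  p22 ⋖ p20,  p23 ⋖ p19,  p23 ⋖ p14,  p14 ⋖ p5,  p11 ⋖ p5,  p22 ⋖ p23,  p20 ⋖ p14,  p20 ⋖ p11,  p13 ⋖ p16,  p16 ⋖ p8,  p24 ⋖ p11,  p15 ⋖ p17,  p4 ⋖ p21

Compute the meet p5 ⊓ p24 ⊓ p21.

Common lower bounds of {p5, p24, p21}: p22, p24.
The greatest among these is p24.

p24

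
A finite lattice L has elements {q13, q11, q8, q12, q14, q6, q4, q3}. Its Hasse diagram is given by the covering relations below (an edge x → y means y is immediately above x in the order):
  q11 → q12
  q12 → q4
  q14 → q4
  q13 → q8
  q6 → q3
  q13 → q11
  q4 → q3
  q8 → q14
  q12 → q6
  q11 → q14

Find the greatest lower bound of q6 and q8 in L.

Common lower bounds of {q6, q8}: q13.
The greatest among these is q13.

q13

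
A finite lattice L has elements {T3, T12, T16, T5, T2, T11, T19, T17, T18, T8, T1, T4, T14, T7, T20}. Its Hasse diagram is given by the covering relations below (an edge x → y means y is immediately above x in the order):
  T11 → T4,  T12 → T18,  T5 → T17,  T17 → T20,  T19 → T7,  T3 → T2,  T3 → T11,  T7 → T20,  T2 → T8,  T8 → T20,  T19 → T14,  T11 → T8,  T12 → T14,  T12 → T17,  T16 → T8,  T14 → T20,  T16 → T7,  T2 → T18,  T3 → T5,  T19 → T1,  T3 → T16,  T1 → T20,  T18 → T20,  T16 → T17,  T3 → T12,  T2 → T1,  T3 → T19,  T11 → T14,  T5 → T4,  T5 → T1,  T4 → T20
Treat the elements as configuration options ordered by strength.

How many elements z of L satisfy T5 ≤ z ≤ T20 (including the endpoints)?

The interval [T5, T20] = {T1, T17, T20, T4, T5}, which has 5 elements.

5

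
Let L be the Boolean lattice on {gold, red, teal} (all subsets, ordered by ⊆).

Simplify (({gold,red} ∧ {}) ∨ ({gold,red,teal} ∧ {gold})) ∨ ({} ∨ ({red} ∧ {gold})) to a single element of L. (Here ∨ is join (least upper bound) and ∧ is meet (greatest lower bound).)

{gold,red} ∧ {} = {}
{gold,red,teal} ∧ {gold} = {gold}
{} ∨ {gold} = {gold}
{red} ∧ {gold} = {}
{} ∨ {} = {}
{gold} ∨ {} = {gold}

{gold}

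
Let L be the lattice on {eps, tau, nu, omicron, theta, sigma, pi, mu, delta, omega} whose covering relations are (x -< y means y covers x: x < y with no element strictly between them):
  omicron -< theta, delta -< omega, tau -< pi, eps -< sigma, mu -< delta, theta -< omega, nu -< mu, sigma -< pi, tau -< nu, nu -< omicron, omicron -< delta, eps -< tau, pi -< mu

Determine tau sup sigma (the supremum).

pi

Common upper bounds of {tau, sigma}: delta, mu, omega, pi.
The least among these is pi.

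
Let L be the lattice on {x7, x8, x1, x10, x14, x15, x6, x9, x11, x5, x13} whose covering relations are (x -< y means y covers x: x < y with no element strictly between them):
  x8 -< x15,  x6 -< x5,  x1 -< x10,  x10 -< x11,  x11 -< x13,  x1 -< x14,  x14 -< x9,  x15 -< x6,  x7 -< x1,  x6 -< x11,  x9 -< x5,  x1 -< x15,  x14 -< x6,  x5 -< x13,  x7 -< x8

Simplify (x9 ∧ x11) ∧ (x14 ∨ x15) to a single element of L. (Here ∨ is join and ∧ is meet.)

x14

x9 ∧ x11 = x14
x14 ∨ x15 = x6
x14 ∧ x6 = x14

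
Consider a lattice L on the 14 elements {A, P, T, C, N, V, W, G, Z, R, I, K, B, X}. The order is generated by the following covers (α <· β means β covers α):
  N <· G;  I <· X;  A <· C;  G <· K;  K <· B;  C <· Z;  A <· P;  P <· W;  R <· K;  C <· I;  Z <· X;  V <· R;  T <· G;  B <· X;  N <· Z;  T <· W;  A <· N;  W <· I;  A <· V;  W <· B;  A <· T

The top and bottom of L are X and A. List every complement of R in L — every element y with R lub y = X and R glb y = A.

Need y with R ∨ y = X and R ∧ y = A.
Checking each element gives: C, I, Z.

C, I, Z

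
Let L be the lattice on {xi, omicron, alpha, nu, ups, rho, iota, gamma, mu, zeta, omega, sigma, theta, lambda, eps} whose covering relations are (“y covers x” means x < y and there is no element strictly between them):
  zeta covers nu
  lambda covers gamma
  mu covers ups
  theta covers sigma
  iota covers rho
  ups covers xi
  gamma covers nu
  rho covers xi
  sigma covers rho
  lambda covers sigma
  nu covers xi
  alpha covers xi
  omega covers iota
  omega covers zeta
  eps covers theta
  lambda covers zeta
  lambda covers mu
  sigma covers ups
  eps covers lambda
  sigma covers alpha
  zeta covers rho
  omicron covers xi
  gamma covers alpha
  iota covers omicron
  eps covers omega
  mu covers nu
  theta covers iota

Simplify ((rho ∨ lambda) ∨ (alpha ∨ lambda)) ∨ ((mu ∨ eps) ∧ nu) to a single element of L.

lambda

rho ∨ lambda = lambda
alpha ∨ lambda = lambda
lambda ∨ lambda = lambda
mu ∨ eps = eps
eps ∧ nu = nu
lambda ∨ nu = lambda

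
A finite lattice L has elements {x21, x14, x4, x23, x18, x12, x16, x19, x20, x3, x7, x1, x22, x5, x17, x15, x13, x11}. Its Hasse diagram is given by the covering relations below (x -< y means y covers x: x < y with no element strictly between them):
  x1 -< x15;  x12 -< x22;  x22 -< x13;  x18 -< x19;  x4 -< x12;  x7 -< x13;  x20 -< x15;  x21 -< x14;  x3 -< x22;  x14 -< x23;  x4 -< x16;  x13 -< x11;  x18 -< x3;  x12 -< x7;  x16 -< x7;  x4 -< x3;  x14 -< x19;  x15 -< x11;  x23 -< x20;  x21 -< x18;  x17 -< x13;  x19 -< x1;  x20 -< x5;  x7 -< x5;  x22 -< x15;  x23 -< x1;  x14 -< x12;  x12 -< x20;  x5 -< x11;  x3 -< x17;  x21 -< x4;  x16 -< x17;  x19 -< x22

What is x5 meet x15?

x20

Common lower bounds of {x5, x15}: x12, x14, x20, x21, x23, x4.
The greatest among these is x20.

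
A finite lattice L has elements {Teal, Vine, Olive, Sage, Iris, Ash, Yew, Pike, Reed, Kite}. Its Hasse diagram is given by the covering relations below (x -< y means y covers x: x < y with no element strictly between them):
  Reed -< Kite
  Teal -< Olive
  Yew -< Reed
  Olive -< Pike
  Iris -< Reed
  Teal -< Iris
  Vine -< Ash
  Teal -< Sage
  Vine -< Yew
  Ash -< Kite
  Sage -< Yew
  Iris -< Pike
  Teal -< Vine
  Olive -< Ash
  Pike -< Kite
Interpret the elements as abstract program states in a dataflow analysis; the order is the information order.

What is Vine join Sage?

Yew

Common upper bounds of {Vine, Sage}: Kite, Reed, Yew.
The least among these is Yew.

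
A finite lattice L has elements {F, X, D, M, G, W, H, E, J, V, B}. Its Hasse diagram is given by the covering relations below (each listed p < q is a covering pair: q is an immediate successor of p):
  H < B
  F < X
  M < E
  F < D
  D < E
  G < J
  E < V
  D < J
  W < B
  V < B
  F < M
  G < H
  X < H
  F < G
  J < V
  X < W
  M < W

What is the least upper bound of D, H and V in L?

Common upper bounds of {D, H, V}: B.
The least among these is B.

B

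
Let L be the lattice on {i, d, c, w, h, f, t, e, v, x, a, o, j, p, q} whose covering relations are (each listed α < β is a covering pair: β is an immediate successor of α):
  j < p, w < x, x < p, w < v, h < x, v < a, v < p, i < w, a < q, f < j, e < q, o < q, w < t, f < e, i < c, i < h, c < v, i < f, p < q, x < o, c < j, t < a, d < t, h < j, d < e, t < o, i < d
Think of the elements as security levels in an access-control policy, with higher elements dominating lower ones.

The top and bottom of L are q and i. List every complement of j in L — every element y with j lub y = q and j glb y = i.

d, t

Need y with j ∨ y = q and j ∧ y = i.
Checking each element gives: d, t.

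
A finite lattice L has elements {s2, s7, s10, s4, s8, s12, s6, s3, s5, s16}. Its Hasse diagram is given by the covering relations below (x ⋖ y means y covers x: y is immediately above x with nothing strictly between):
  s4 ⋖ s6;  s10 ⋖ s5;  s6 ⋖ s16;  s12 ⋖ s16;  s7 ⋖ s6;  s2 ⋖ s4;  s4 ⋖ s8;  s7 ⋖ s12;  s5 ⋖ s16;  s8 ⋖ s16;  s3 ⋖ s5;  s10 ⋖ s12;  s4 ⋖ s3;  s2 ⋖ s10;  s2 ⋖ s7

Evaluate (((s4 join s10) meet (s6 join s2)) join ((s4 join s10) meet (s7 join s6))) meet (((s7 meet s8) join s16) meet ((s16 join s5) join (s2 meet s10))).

s4 ∨ s10 = s5
s6 ∨ s2 = s6
s5 ∧ s6 = s4
s4 ∨ s10 = s5
s7 ∨ s6 = s6
s5 ∧ s6 = s4
s4 ∨ s4 = s4
s7 ∧ s8 = s2
s2 ∨ s16 = s16
s16 ∨ s5 = s16
s2 ∧ s10 = s2
s16 ∨ s2 = s16
s16 ∧ s16 = s16
s4 ∧ s16 = s4

s4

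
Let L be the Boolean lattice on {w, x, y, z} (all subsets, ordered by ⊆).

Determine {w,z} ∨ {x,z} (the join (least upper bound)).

Under ⊆, join is union: {w,z} ∪ {x,z} = {w,x,z}.

{w,x,z}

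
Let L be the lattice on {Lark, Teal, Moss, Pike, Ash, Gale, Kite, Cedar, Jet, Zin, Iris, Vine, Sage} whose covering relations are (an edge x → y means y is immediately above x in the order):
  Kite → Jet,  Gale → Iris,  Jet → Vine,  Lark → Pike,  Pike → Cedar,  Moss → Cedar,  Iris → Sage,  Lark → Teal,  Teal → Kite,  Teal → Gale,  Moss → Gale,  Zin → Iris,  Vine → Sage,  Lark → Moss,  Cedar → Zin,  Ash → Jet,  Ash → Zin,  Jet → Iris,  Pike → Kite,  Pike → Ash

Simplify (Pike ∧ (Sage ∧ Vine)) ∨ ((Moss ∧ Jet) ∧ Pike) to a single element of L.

Pike

Sage ∧ Vine = Vine
Pike ∧ Vine = Pike
Moss ∧ Jet = Lark
Lark ∧ Pike = Lark
Pike ∨ Lark = Pike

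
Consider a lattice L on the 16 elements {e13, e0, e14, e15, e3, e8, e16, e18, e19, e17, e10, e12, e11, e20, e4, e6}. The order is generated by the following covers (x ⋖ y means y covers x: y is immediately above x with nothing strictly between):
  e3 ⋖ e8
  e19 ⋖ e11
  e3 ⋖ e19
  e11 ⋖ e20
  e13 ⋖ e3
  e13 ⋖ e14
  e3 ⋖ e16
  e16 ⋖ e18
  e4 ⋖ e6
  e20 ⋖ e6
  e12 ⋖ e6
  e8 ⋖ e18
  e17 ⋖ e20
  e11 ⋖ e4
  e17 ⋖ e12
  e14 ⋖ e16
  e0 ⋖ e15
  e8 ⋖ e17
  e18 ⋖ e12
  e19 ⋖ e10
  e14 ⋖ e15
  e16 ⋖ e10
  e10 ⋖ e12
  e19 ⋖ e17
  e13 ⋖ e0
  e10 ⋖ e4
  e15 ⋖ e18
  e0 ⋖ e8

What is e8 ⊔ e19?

e17

Common upper bounds of {e8, e19}: e12, e17, e20, e6.
The least among these is e17.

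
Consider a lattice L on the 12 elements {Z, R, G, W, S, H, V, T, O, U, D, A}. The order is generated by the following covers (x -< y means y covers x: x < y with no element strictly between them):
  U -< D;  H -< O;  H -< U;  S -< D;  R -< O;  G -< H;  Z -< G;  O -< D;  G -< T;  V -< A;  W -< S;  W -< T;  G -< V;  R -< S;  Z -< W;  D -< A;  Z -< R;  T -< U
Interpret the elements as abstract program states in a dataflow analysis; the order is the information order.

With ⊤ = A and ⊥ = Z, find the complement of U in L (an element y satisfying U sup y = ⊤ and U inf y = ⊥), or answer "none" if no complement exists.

For every candidate y, either U ∨ y ≠ A or U ∧ y ≠ Z; no complement exists.

none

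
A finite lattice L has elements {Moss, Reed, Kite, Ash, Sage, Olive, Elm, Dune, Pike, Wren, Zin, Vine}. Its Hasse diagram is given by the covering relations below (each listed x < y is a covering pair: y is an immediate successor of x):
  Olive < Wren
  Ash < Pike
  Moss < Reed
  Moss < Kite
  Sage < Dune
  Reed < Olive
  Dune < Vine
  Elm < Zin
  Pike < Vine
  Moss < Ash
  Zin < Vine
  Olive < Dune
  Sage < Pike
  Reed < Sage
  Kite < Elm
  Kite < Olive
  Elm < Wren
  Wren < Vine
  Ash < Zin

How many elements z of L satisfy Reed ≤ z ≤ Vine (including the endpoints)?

7

The interval [Reed, Vine] = {Dune, Olive, Pike, Reed, Sage, Vine, Wren}, which has 7 elements.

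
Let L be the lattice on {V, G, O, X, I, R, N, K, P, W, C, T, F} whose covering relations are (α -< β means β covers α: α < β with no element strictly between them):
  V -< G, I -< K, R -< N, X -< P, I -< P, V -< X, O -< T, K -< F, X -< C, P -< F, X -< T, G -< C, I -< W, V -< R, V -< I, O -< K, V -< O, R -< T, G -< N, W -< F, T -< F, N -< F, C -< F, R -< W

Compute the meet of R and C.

Common lower bounds of {R, C}: V.
The greatest among these is V.

V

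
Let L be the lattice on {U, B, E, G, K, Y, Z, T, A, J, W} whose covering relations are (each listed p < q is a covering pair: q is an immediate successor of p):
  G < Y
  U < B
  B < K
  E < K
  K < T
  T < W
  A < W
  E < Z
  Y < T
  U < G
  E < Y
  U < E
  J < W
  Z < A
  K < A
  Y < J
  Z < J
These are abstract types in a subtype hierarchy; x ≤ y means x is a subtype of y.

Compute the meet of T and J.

Common lower bounds of {T, J}: E, G, U, Y.
The greatest among these is Y.

Y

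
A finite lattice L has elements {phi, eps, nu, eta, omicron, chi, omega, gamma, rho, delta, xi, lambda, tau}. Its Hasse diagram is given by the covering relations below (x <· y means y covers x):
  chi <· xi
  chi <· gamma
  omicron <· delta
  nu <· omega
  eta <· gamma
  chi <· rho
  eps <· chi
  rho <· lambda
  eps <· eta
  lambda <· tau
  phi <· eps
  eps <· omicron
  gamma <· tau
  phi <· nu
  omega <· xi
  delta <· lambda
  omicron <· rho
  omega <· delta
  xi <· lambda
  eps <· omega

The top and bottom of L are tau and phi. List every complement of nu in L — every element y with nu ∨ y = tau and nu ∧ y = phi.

Need y with nu ∨ y = tau and nu ∧ y = phi.
Checking each element gives: eta, gamma.

eta, gamma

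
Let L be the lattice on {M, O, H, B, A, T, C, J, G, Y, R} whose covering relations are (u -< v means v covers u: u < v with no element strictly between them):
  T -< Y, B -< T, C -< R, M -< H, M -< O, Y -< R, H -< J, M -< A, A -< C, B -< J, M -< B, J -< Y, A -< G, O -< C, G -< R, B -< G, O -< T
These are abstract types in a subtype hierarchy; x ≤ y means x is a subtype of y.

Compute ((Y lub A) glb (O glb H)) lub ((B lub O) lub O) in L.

Y ∨ A = R
O ∧ H = M
R ∧ M = M
B ∨ O = T
T ∨ O = T
M ∨ T = T

T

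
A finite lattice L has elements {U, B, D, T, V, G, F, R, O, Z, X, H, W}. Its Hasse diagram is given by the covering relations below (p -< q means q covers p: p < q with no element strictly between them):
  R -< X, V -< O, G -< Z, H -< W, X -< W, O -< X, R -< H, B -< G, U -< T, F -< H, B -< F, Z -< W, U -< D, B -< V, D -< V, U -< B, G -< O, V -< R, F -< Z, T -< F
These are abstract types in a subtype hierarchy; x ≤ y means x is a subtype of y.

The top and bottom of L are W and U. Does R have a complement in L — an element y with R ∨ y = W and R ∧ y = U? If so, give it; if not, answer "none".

none

For every candidate y, either R ∨ y ≠ W or R ∧ y ≠ U; no complement exists.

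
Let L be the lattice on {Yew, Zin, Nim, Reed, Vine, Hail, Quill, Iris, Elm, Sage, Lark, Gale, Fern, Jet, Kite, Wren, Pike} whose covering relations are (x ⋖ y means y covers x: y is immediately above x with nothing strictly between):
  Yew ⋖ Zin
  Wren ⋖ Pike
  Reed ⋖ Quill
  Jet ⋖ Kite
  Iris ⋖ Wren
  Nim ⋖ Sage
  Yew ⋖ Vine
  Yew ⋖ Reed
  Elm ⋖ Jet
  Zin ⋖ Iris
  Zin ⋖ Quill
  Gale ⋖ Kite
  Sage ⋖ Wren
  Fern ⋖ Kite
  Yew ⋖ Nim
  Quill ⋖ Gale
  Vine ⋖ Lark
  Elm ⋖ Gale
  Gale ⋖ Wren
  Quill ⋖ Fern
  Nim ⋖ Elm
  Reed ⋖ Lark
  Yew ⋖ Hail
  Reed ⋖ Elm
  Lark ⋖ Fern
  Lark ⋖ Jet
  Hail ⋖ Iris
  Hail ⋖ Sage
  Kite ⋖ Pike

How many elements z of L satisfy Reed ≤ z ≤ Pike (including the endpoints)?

The interval [Reed, Pike] = {Elm, Fern, Gale, Jet, Kite, Lark, Pike, Quill, Reed, Wren}, which has 10 elements.

10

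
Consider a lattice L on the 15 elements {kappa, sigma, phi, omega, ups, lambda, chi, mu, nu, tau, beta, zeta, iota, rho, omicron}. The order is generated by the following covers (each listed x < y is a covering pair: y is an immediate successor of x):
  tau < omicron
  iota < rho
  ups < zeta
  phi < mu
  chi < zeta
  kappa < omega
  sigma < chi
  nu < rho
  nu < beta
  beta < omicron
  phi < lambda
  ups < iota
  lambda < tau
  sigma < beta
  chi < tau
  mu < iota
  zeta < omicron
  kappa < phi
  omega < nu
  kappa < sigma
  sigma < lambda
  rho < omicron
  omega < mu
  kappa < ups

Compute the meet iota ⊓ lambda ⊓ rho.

Common lower bounds of {iota, lambda, rho}: kappa, phi.
The greatest among these is phi.

phi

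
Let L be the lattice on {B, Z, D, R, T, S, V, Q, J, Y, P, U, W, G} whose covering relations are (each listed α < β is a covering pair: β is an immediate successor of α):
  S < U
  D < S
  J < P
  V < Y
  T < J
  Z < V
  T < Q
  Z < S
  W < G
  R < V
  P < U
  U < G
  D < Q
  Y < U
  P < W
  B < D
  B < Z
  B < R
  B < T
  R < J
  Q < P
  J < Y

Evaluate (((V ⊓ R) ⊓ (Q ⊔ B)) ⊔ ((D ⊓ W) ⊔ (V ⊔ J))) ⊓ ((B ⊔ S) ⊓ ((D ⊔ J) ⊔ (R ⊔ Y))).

V ∧ R = R
Q ∨ B = Q
R ∧ Q = B
D ∧ W = D
V ∨ J = Y
D ∨ Y = U
B ∨ U = U
B ∨ S = S
D ∨ J = P
R ∨ Y = Y
P ∨ Y = U
S ∧ U = S
U ∧ S = S

S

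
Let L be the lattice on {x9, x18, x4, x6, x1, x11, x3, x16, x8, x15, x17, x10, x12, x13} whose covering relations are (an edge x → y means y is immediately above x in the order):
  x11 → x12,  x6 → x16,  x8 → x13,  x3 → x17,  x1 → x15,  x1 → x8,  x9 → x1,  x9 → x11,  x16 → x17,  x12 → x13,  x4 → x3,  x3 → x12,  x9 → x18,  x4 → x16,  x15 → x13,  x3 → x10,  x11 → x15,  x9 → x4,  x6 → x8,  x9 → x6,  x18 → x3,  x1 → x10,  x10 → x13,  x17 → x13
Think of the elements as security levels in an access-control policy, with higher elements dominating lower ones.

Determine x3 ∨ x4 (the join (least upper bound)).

x3

Common upper bounds of {x3, x4}: x10, x12, x13, x17, x3.
The least among these is x3.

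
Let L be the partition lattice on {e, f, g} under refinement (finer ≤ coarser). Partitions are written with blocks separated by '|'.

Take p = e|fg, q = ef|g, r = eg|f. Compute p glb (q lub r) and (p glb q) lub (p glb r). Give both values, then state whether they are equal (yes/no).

e|fg; e|f|g; no

q lub r = efg, so p glb (q lub r) = e|fg glb efg = e|fg.
p glb q = e|f|g and p glb r = e|f|g, so (p glb q) lub (p glb r) = e|f|g lub e|f|g = e|f|g.
Equal: no.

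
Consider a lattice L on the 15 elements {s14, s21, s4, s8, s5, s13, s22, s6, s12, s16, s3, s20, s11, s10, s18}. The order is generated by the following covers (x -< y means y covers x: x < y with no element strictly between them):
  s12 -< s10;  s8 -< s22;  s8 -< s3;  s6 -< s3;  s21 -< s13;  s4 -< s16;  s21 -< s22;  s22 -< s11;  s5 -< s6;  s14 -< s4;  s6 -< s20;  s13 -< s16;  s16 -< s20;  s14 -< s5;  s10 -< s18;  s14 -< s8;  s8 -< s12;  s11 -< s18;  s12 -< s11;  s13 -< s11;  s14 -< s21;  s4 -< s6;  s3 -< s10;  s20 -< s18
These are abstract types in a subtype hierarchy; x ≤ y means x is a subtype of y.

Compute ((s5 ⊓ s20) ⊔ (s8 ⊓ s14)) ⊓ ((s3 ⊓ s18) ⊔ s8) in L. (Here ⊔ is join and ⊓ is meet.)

s5 ∧ s20 = s5
s8 ∧ s14 = s14
s5 ∨ s14 = s5
s3 ∧ s18 = s3
s3 ∨ s8 = s3
s5 ∧ s3 = s5

s5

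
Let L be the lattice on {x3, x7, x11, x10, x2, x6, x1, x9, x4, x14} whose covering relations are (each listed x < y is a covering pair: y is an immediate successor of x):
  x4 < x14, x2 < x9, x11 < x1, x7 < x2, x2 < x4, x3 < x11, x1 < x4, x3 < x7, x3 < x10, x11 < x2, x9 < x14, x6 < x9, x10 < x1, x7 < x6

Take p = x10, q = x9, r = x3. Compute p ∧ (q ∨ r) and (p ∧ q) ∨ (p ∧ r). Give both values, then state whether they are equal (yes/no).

q ∨ r = x9, so p ∧ (q ∨ r) = x10 ∧ x9 = x3.
p ∧ q = x3 and p ∧ r = x3, so (p ∧ q) ∨ (p ∧ r) = x3 ∨ x3 = x3.
Equal: yes.

x3; x3; yes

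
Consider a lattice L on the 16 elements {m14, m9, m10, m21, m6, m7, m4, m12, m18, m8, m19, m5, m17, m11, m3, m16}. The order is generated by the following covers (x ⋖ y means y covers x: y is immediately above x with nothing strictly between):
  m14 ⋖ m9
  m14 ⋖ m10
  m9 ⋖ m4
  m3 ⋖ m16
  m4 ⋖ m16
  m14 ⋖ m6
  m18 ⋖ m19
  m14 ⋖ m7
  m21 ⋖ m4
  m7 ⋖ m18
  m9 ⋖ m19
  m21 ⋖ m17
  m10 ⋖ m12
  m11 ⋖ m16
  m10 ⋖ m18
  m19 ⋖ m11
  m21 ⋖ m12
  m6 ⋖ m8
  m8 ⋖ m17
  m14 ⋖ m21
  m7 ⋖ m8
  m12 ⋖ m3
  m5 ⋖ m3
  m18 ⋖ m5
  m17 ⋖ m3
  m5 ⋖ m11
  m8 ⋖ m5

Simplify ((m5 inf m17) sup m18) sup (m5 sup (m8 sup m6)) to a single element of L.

m5

m5 ∧ m17 = m8
m8 ∨ m18 = m5
m8 ∨ m6 = m8
m5 ∨ m8 = m5
m5 ∨ m5 = m5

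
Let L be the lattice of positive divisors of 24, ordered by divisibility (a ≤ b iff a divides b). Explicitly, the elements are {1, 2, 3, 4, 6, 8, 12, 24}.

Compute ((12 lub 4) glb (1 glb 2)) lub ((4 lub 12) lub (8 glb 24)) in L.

24

12 ∨ 4 = 12
1 ∧ 2 = 1
12 ∧ 1 = 1
4 ∨ 12 = 12
8 ∧ 24 = 8
12 ∨ 8 = 24
1 ∨ 24 = 24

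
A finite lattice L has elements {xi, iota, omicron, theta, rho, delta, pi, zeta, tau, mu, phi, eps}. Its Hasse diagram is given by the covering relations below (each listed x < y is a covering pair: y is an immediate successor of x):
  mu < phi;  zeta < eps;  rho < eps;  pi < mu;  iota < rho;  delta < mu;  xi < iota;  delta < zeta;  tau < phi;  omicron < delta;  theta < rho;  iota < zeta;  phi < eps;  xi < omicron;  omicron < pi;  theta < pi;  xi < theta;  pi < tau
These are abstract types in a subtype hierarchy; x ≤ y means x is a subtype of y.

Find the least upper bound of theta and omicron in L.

Common upper bounds of {theta, omicron}: eps, mu, phi, pi, tau.
The least among these is pi.

pi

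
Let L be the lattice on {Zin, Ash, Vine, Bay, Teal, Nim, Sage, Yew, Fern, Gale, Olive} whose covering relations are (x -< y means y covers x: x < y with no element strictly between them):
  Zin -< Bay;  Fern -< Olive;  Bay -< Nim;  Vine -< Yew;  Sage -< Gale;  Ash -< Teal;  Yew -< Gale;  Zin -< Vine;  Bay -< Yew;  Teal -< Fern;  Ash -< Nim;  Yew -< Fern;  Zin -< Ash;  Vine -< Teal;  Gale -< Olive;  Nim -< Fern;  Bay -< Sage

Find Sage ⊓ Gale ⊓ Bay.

Common lower bounds of {Sage, Gale, Bay}: Bay, Zin.
The greatest among these is Bay.

Bay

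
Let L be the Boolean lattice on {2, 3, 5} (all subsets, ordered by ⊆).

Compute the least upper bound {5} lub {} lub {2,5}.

{2,5}

Common upper bounds of {{5}, {}, {2,5}}: {2,3,5}, {2,5}.
The least among these is {2,5}.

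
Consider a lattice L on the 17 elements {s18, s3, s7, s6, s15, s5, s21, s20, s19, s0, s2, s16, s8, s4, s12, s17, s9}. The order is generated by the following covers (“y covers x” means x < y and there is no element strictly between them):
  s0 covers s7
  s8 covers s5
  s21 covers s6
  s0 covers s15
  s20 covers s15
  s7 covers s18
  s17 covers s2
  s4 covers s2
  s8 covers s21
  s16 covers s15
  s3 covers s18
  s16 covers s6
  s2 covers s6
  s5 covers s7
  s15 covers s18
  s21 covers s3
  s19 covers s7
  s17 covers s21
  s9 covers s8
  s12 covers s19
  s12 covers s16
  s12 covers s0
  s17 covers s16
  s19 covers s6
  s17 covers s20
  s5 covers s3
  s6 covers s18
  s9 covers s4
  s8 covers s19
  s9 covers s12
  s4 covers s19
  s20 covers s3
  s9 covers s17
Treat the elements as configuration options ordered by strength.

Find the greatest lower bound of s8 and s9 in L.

Common lower bounds of {s8, s9}: s18, s19, s21, s3, s5, s6, s7, s8.
The greatest among these is s8.

s8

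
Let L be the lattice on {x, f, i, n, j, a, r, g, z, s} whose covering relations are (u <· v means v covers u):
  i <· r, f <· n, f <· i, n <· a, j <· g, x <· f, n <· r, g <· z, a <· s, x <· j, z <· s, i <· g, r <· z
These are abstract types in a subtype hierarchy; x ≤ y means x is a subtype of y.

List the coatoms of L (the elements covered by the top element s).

a, z

The coatoms are exactly the elements covered by s: a, z.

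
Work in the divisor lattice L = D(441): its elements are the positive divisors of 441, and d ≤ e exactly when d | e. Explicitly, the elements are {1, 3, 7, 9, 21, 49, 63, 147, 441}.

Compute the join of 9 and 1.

9

In the divisibility order, the join is the least common multiple: lcm(9, 1) = 9.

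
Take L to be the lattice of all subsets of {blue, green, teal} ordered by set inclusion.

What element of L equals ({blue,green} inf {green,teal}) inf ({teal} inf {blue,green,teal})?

{blue,green} ∧ {green,teal} = {green}
{teal} ∧ {blue,green,teal} = {teal}
{green} ∧ {teal} = {}

{}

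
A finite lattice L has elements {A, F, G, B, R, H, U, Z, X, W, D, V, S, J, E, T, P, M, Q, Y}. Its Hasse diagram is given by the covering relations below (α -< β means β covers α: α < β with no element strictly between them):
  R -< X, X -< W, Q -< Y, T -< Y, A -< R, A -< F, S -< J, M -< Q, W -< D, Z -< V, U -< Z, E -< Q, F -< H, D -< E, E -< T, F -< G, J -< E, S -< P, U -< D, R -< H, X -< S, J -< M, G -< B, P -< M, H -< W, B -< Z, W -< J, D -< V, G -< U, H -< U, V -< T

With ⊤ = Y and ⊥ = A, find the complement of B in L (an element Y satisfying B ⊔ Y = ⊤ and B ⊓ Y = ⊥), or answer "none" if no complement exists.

P

Need Y with B ∨ Y = Y and B ∧ Y = A.
Checking each element gives: P.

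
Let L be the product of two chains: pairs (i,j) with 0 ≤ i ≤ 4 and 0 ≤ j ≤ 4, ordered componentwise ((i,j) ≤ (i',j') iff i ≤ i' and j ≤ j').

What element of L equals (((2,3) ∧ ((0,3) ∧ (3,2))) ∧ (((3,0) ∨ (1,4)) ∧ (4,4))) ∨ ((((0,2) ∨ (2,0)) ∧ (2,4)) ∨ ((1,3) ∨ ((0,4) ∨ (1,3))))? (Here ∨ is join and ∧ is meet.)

(0,3) ∧ (3,2) = (0,2)
(2,3) ∧ (0,2) = (0,2)
(3,0) ∨ (1,4) = (3,4)
(3,4) ∧ (4,4) = (3,4)
(0,2) ∧ (3,4) = (0,2)
(0,2) ∨ (2,0) = (2,2)
(2,2) ∧ (2,4) = (2,2)
(0,4) ∨ (1,3) = (1,4)
(1,3) ∨ (1,4) = (1,4)
(2,2) ∨ (1,4) = (2,4)
(0,2) ∨ (2,4) = (2,4)

(2,4)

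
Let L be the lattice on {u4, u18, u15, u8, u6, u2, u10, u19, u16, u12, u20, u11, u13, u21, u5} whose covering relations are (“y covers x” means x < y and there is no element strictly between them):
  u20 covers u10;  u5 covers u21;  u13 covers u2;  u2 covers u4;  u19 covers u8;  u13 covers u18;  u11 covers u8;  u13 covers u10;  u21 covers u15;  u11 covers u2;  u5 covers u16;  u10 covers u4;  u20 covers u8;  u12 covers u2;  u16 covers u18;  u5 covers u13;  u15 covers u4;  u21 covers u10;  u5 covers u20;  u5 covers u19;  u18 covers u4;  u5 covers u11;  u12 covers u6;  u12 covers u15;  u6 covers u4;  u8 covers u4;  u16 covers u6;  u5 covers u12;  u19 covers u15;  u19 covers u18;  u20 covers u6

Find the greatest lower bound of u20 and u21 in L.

Common lower bounds of {u20, u21}: u10, u4.
The greatest among these is u10.

u10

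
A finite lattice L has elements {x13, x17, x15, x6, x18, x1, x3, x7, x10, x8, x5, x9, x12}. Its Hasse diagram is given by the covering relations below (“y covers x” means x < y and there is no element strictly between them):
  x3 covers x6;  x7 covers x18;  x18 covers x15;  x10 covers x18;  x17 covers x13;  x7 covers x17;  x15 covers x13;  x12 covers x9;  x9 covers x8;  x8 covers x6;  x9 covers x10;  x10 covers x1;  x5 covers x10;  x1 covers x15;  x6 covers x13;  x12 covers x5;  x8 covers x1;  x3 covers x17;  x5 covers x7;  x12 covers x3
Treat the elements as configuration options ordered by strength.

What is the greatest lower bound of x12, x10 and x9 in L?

Common lower bounds of {x12, x10, x9}: x1, x10, x13, x15, x18.
The greatest among these is x10.

x10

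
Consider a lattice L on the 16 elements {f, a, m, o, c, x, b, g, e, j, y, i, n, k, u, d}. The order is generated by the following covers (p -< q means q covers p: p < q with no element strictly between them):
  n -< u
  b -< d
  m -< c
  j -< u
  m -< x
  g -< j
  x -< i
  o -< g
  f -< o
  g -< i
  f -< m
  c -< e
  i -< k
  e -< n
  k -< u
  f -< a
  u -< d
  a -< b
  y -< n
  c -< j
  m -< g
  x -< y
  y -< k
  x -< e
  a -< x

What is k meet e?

Common lower bounds of {k, e}: a, f, m, x.
The greatest among these is x.

x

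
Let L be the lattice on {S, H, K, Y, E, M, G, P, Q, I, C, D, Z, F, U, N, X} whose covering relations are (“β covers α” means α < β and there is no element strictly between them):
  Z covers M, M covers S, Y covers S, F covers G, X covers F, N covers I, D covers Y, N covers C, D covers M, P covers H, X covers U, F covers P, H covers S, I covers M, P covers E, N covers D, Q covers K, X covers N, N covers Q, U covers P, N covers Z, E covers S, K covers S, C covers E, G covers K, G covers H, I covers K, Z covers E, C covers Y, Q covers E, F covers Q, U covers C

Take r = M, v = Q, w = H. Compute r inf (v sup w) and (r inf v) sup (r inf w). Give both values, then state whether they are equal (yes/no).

v sup w = F, so r inf (v sup w) = M inf F = S.
r inf v = S and r inf w = S, so (r inf v) sup (r inf w) = S sup S = S.
Equal: yes.

S; S; yes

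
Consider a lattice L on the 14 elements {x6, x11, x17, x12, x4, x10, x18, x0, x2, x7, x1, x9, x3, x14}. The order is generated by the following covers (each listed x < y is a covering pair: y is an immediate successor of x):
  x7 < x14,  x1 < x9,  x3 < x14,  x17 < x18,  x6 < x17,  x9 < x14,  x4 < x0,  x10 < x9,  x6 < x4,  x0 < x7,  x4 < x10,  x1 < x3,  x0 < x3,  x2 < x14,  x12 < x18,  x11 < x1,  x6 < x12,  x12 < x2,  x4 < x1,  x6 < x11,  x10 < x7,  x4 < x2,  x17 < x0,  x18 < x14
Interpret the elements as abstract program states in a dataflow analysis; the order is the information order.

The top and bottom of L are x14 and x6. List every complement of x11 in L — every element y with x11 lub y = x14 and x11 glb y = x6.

x12, x18, x2, x7

Need y with x11 ∨ y = x14 and x11 ∧ y = x6.
Checking each element gives: x12, x18, x2, x7.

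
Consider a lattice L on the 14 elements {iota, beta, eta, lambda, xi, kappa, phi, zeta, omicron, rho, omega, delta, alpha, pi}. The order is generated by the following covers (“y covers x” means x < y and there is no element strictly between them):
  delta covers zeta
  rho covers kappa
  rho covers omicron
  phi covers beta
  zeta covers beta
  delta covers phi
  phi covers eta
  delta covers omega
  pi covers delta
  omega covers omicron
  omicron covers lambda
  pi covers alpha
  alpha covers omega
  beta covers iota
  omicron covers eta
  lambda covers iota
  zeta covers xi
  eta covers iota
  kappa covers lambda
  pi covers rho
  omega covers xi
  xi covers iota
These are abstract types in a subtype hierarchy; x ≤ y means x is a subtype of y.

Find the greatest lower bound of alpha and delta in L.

Common lower bounds of {alpha, delta}: eta, iota, lambda, omega, omicron, xi.
The greatest among these is omega.

omega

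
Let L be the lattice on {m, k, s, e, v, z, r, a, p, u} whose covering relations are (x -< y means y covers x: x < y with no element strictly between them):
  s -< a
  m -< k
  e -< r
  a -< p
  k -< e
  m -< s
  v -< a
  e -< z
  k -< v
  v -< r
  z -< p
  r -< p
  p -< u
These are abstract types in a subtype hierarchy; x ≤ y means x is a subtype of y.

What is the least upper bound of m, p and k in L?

Common upper bounds of {m, p, k}: p, u.
The least among these is p.

p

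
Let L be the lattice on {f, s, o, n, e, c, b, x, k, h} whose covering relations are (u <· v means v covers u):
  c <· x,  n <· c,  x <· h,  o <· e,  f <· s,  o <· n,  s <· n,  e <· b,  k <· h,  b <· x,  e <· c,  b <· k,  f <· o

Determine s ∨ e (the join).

c

Common upper bounds of {s, e}: c, h, x.
The least among these is c.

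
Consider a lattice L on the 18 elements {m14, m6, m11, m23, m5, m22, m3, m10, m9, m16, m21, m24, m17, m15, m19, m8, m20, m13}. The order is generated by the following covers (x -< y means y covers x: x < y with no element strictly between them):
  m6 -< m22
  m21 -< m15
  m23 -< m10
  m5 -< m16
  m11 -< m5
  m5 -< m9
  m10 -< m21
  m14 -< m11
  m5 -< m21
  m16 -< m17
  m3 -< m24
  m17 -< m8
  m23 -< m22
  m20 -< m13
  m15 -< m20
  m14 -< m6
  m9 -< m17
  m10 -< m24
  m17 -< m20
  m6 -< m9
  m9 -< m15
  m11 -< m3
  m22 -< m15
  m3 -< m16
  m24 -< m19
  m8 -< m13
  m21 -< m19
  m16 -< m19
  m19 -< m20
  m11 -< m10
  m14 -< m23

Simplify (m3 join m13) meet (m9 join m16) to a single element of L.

m3 ∨ m13 = m13
m9 ∨ m16 = m17
m13 ∧ m17 = m17

m17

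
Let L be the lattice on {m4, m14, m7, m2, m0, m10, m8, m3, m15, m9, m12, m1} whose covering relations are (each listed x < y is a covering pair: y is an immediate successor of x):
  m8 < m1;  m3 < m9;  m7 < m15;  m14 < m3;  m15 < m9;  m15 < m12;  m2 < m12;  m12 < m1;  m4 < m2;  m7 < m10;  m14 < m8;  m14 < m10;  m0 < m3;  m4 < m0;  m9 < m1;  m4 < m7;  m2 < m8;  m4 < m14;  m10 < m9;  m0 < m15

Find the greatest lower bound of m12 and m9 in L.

Common lower bounds of {m12, m9}: m0, m15, m4, m7.
The greatest among these is m15.

m15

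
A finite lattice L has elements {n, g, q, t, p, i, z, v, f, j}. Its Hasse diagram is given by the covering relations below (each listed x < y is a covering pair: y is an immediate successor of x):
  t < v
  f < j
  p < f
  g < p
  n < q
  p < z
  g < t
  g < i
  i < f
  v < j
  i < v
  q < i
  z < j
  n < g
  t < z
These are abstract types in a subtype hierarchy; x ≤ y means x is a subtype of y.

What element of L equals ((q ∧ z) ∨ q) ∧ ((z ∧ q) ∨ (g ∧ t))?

n

q ∧ z = n
n ∨ q = q
z ∧ q = n
g ∧ t = g
n ∨ g = g
q ∧ g = n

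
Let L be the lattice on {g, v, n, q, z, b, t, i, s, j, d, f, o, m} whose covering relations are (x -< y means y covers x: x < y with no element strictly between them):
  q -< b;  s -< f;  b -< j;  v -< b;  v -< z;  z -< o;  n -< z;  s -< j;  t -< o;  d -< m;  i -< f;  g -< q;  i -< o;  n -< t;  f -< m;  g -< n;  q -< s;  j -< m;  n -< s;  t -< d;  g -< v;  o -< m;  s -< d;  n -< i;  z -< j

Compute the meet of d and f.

s

Common lower bounds of {d, f}: g, n, q, s.
The greatest among these is s.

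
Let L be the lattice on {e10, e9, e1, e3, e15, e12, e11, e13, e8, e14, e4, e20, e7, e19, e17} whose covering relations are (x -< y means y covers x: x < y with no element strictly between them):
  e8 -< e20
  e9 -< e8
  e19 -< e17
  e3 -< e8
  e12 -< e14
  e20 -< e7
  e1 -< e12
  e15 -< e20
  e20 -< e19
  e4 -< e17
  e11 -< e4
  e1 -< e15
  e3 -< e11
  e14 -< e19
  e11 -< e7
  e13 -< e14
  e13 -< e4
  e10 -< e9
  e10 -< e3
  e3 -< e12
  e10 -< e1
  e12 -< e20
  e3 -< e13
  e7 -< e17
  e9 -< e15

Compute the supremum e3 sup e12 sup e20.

e20

Common upper bounds of {e3, e12, e20}: e17, e19, e20, e7.
The least among these is e20.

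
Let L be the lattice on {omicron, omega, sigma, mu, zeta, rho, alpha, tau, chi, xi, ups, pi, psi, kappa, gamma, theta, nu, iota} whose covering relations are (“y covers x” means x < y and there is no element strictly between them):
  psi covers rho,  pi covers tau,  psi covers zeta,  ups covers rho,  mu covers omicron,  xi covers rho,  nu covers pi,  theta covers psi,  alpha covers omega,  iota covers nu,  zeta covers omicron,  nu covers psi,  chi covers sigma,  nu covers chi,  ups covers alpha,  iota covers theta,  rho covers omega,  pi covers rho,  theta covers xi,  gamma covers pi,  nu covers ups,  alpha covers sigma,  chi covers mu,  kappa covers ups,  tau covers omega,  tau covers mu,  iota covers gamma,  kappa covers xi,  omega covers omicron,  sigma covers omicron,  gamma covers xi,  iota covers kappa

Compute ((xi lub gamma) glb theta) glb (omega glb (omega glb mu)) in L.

omicron

xi ∨ gamma = gamma
gamma ∧ theta = xi
omega ∧ mu = omicron
omega ∧ omicron = omicron
xi ∧ omicron = omicron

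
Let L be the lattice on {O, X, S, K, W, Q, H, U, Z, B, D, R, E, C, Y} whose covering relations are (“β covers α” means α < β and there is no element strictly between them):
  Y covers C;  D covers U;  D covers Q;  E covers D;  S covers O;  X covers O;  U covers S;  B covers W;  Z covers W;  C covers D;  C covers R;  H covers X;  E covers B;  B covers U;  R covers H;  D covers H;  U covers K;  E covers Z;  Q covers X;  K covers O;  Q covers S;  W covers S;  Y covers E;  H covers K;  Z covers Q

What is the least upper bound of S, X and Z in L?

Common upper bounds of {S, X, Z}: E, Y, Z.
The least among these is Z.

Z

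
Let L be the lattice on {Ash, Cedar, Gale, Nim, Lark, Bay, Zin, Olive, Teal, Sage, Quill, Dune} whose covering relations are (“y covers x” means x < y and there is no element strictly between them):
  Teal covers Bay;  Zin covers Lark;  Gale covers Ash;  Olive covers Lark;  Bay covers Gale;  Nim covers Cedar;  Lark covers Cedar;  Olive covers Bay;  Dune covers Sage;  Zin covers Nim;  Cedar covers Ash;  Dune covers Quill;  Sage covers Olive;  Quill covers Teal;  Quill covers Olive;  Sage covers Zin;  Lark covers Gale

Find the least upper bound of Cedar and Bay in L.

Olive

Common upper bounds of {Cedar, Bay}: Dune, Olive, Quill, Sage.
The least among these is Olive.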